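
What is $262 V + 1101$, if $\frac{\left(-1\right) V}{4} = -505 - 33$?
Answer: $564925$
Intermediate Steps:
$V = 2152$ ($V = - 4 \left(-505 - 33\right) = \left(-4\right) \left(-538\right) = 2152$)
$262 V + 1101 = 262 \cdot 2152 + 1101 = 563824 + 1101 = 564925$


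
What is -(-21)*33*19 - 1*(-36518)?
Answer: 49685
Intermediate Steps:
-(-21)*33*19 - 1*(-36518) = -21*(-33)*19 + 36518 = 693*19 + 36518 = 13167 + 36518 = 49685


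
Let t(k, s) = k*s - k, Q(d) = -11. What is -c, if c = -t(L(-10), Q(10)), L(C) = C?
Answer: 120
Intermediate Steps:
t(k, s) = -k + k*s
c = -120 (c = -(-10)*(-1 - 11) = -(-10)*(-12) = -1*120 = -120)
-c = -1*(-120) = 120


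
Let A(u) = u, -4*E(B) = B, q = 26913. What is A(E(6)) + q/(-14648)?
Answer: -48885/14648 ≈ -3.3373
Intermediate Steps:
E(B) = -B/4
A(E(6)) + q/(-14648) = -¼*6 + 26913/(-14648) = -3/2 + 26913*(-1/14648) = -3/2 - 26913/14648 = -48885/14648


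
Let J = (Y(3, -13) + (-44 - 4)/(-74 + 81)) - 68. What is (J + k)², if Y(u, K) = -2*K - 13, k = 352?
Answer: 4124961/49 ≈ 84183.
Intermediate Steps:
Y(u, K) = -13 - 2*K
J = -433/7 (J = ((-13 - 2*(-13)) + (-44 - 4)/(-74 + 81)) - 68 = ((-13 + 26) - 48/7) - 68 = (13 - 48*⅐) - 68 = (13 - 48/7) - 68 = 43/7 - 68 = -433/7 ≈ -61.857)
(J + k)² = (-433/7 + 352)² = (2031/7)² = 4124961/49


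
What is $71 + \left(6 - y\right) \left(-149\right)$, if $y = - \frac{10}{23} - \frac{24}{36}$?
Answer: $- \frac{68111}{69} \approx -987.12$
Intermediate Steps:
$y = - \frac{76}{69}$ ($y = \left(-10\right) \frac{1}{23} - \frac{2}{3} = - \frac{10}{23} - \frac{2}{3} = - \frac{76}{69} \approx -1.1014$)
$71 + \left(6 - y\right) \left(-149\right) = 71 + \left(6 - - \frac{76}{69}\right) \left(-149\right) = 71 + \left(6 + \frac{76}{69}\right) \left(-149\right) = 71 + \frac{490}{69} \left(-149\right) = 71 - \frac{73010}{69} = - \frac{68111}{69}$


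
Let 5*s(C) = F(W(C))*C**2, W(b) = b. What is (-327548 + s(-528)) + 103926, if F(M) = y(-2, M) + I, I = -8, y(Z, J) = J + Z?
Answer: -151103902/5 ≈ -3.0221e+7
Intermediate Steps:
F(M) = -10 + M (F(M) = (M - 2) - 8 = (-2 + M) - 8 = -10 + M)
s(C) = C**2*(-10 + C)/5 (s(C) = ((-10 + C)*C**2)/5 = (C**2*(-10 + C))/5 = C**2*(-10 + C)/5)
(-327548 + s(-528)) + 103926 = (-327548 + (1/5)*(-528)**2*(-10 - 528)) + 103926 = (-327548 + (1/5)*278784*(-538)) + 103926 = (-327548 - 149985792/5) + 103926 = -151623532/5 + 103926 = -151103902/5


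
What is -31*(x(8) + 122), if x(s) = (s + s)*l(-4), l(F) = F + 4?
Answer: -3782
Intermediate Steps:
l(F) = 4 + F
x(s) = 0 (x(s) = (s + s)*(4 - 4) = (2*s)*0 = 0)
-31*(x(8) + 122) = -31*(0 + 122) = -31*122 = -3782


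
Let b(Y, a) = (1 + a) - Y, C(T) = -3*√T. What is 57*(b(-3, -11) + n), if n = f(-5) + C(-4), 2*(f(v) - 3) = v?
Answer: -741/2 - 342*I ≈ -370.5 - 342.0*I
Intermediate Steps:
f(v) = 3 + v/2
n = ½ - 6*I (n = (3 + (½)*(-5)) - 6*I = (3 - 5/2) - 6*I = ½ - 6*I ≈ 0.5 - 6.0*I)
b(Y, a) = 1 + a - Y
57*(b(-3, -11) + n) = 57*((1 - 11 - 1*(-3)) + (½ - 6*I)) = 57*((1 - 11 + 3) + (½ - 6*I)) = 57*(-7 + (½ - 6*I)) = 57*(-13/2 - 6*I) = -741/2 - 342*I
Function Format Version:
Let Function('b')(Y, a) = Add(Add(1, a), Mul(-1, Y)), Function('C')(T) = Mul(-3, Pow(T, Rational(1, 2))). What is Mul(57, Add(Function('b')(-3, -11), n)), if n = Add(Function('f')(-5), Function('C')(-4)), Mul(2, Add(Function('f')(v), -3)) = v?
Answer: Add(Rational(-741, 2), Mul(-342, I)) ≈ Add(-370.50, Mul(-342.00, I))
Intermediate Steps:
Function('f')(v) = Add(3, Mul(Rational(1, 2), v))
n = Add(Rational(1, 2), Mul(-6, I)) (n = Add(Add(3, Mul(Rational(1, 2), -5)), Mul(-3, Pow(-4, Rational(1, 2)))) = Add(Add(3, Rational(-5, 2)), Mul(-3, Mul(2, I))) = Add(Rational(1, 2), Mul(-6, I)) ≈ Add(0.50000, Mul(-6.0000, I)))
Function('b')(Y, a) = Add(1, a, Mul(-1, Y))
Mul(57, Add(Function('b')(-3, -11), n)) = Mul(57, Add(Add(1, -11, Mul(-1, -3)), Add(Rational(1, 2), Mul(-6, I)))) = Mul(57, Add(Add(1, -11, 3), Add(Rational(1, 2), Mul(-6, I)))) = Mul(57, Add(-7, Add(Rational(1, 2), Mul(-6, I)))) = Mul(57, Add(Rational(-13, 2), Mul(-6, I))) = Add(Rational(-741, 2), Mul(-342, I))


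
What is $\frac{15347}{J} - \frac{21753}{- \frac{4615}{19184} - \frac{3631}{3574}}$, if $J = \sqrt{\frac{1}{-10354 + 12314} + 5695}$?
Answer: $\frac{82859129936}{4786173} + \frac{214858 \sqrt{111622010}}{11162201} \approx 17516.0$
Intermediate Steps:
$J = \frac{\sqrt{111622010}}{140}$ ($J = \sqrt{\frac{1}{1960} + 5695} = \sqrt{\frac{11162201}{1960}} = \frac{\sqrt{111622010}}{140} \approx 75.465$)
$\frac{15347}{J} - \frac{21753}{- \frac{4615}{19184} - \frac{3631}{3574}} = \frac{15347}{\frac{1}{140} \sqrt{111622010}} - \frac{21753}{- \frac{4615}{19184} - \frac{3631}{3574}} = 15347 \frac{14 \sqrt{111622010}}{11162201} - \frac{21753}{\left(-4615\right) \frac{1}{19184} - \frac{3631}{3574}} = \frac{214858 \sqrt{111622010}}{11162201} - \frac{21753}{- \frac{4615}{19184} - \frac{3631}{3574}} = \frac{214858 \sqrt{111622010}}{11162201} - \frac{21753}{- \frac{43075557}{34281808}} = \frac{214858 \sqrt{111622010}}{11162201} - - \frac{82859129936}{4786173} = \frac{214858 \sqrt{111622010}}{11162201} + \frac{82859129936}{4786173} = \frac{82859129936}{4786173} + \frac{214858 \sqrt{111622010}}{11162201}$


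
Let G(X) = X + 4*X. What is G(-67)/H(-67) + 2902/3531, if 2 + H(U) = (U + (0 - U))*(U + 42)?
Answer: 1188689/7062 ≈ 168.32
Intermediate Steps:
H(U) = -2 (H(U) = -2 + (U + (0 - U))*(U + 42) = -2 + (U - U)*(42 + U) = -2 + 0*(42 + U) = -2 + 0 = -2)
G(X) = 5*X
G(-67)/H(-67) + 2902/3531 = (5*(-67))/(-2) + 2902/3531 = -335*(-½) + 2902*(1/3531) = 335/2 + 2902/3531 = 1188689/7062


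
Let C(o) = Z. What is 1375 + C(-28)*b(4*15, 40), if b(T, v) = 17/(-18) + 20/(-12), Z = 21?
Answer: 7921/6 ≈ 1320.2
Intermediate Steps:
C(o) = 21
b(T, v) = -47/18 (b(T, v) = 17*(-1/18) + 20*(-1/12) = -17/18 - 5/3 = -47/18)
1375 + C(-28)*b(4*15, 40) = 1375 + 21*(-47/18) = 1375 - 329/6 = 7921/6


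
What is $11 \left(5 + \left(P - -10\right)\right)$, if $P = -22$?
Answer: $-77$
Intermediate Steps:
$11 \left(5 + \left(P - -10\right)\right) = 11 \left(5 - 12\right) = 11 \left(-7\right) = -77$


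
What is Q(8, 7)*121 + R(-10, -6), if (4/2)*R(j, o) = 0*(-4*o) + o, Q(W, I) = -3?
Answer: -366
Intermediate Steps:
R(j, o) = o/2 (R(j, o) = (0*(-4*o) + o)/2 = (0 + o)/2 = o/2)
Q(8, 7)*121 + R(-10, -6) = -3*121 + (½)*(-6) = -363 - 3 = -366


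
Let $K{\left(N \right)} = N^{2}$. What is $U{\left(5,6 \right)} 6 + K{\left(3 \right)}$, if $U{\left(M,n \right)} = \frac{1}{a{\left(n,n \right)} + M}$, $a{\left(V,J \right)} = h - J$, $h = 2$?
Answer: $15$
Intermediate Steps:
$a{\left(V,J \right)} = 2 - J$
$U{\left(M,n \right)} = \frac{1}{2 + M - n}$ ($U{\left(M,n \right)} = \frac{1}{\left(2 - n\right) + M} = \frac{1}{2 + M - n}$)
$U{\left(5,6 \right)} 6 + K{\left(3 \right)} = \frac{1}{2 + 5 - 6} \cdot 6 + 3^{2} = \frac{1}{2 + 5 - 6} \cdot 6 + 9 = 1^{-1} \cdot 6 + 9 = 1 \cdot 6 + 9 = 6 + 9 = 15$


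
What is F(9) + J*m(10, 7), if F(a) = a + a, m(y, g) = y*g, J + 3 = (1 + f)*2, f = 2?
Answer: 228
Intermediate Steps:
J = 3 (J = -3 + (1 + 2)*2 = -3 + 3*2 = -3 + 6 = 3)
m(y, g) = g*y
F(a) = 2*a
F(9) + J*m(10, 7) = 2*9 + 3*(7*10) = 18 + 3*70 = 18 + 210 = 228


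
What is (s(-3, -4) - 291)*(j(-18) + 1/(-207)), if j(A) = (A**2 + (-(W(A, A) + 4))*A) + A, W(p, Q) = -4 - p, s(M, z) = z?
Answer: -38470655/207 ≈ -1.8585e+5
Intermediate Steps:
j(A) = A + 2*A**2 (j(A) = (A**2 + (-((-4 - A) + 4))*A) + A = (A**2 + (-(-1)*A)*A) + A = (A**2 + A*A) + A = (A**2 + A**2) + A = 2*A**2 + A = A + 2*A**2)
(s(-3, -4) - 291)*(j(-18) + 1/(-207)) = (-4 - 291)*(-18*(1 + 2*(-18)) + 1/(-207)) = -295*(-18*(1 - 36) - 1/207) = -295*(-18*(-35) - 1/207) = -295*(630 - 1/207) = -295*130409/207 = -38470655/207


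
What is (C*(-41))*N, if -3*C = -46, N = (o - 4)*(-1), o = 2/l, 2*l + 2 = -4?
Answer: -26404/9 ≈ -2933.8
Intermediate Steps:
l = -3 (l = -1 + (1/2)*(-4) = -1 - 2 = -3)
o = -2/3 (o = 2/(-3) = 2*(-1/3) = -2/3 ≈ -0.66667)
N = 14/3 (N = (-2/3 - 4)*(-1) = -14/3*(-1) = 14/3 ≈ 4.6667)
C = 46/3 (C = -1/3*(-46) = 46/3 ≈ 15.333)
(C*(-41))*N = ((46/3)*(-41))*(14/3) = -1886/3*14/3 = -26404/9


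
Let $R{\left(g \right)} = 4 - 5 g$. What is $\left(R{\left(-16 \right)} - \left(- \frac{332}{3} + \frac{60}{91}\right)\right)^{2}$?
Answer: $\frac{2805185296}{74529} \approx 37639.0$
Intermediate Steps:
$\left(R{\left(-16 \right)} - \left(- \frac{332}{3} + \frac{60}{91}\right)\right)^{2} = \left(\left(4 - -80\right) - \left(- \frac{332}{3} + \frac{60}{91}\right)\right)^{2} = \left(\left(4 + 80\right) - \left(\frac{60}{91} + \frac{166}{114 \frac{1}{-85 + 9}}\right)\right)^{2} = \left(84 - \left(\frac{60}{91} + \frac{166}{114 \frac{1}{-76}}\right)\right)^{2} = \left(84 - \left(\frac{60}{91} + \frac{166}{114 \left(- \frac{1}{76}\right)}\right)\right)^{2} = \left(84 - \left(\frac{60}{91} + \frac{166}{- \frac{3}{2}}\right)\right)^{2} = \left(84 - - \frac{30032}{273}\right)^{2} = \left(84 + \left(- \frac{60}{91} + \frac{332}{3}\right)\right)^{2} = \left(84 + \frac{30032}{273}\right)^{2} = \left(\frac{52964}{273}\right)^{2} = \frac{2805185296}{74529}$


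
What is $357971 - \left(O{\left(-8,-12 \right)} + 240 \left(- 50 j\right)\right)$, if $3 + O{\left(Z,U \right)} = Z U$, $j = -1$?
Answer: $345878$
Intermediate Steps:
$O{\left(Z,U \right)} = -3 + U Z$ ($O{\left(Z,U \right)} = -3 + Z U = -3 + U Z$)
$357971 - \left(O{\left(-8,-12 \right)} + 240 \left(- 50 j\right)\right) = 357971 - \left(\left(-3 - -96\right) + 240 \left(\left(-50\right) \left(-1\right)\right)\right) = 357971 - \left(\left(-3 + 96\right) + 240 \cdot 50\right) = 357971 - \left(93 + 12000\right) = 357971 - 12093 = 345878$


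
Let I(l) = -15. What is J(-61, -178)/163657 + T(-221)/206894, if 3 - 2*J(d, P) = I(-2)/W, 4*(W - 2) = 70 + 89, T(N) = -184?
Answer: -4970818529/5654561776786 ≈ -0.00087908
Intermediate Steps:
W = 167/4 (W = 2 + (70 + 89)/4 = 2 + (¼)*159 = 2 + 159/4 = 167/4 ≈ 41.750)
J(d, P) = 561/334 (J(d, P) = 3/2 - (-15)/(2*167/4) = 3/2 - (-15)*4/(2*167) = 3/2 - ½*(-60/167) = 3/2 + 30/167 = 561/334)
J(-61, -178)/163657 + T(-221)/206894 = (561/334)/163657 - 184/206894 = (561/334)*(1/163657) - 184*1/206894 = 561/54661438 - 92/103447 = -4970818529/5654561776786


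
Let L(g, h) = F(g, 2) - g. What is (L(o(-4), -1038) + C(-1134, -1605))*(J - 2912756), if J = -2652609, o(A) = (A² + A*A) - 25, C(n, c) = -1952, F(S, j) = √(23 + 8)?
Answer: 10902550035 - 5565365*√31 ≈ 1.0872e+10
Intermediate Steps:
F(S, j) = √31
o(A) = -25 + 2*A² (o(A) = (A² + A²) - 25 = 2*A² - 25 = -25 + 2*A²)
L(g, h) = √31 - g
(L(o(-4), -1038) + C(-1134, -1605))*(J - 2912756) = ((√31 - (-25 + 2*(-4)²)) - 1952)*(-2652609 - 2912756) = ((√31 - (-25 + 2*16)) - 1952)*(-5565365) = ((√31 - (-25 + 32)) - 1952)*(-5565365) = ((√31 - 1*7) - 1952)*(-5565365) = ((√31 - 7) - 1952)*(-5565365) = ((-7 + √31) - 1952)*(-5565365) = (-1959 + √31)*(-5565365) = 10902550035 - 5565365*√31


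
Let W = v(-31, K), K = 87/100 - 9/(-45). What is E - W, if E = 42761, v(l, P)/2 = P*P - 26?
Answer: 214053551/5000 ≈ 42811.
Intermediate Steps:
K = 107/100 (K = 87*(1/100) - 9*(-1/45) = 87/100 + ⅕ = 107/100 ≈ 1.0700)
v(l, P) = -52 + 2*P² (v(l, P) = 2*(P*P - 26) = 2*(P² - 26) = 2*(-26 + P²) = -52 + 2*P²)
W = -248551/5000 (W = -52 + 2*(107/100)² = -52 + 2*(11449/10000) = -52 + 11449/5000 = -248551/5000 ≈ -49.710)
E - W = 42761 - 1*(-248551/5000) = 42761 + 248551/5000 = 214053551/5000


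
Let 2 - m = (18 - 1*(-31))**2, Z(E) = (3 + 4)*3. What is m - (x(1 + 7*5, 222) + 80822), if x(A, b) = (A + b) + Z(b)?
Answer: -83500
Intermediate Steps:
Z(E) = 21 (Z(E) = 7*3 = 21)
x(A, b) = 21 + A + b (x(A, b) = (A + b) + 21 = 21 + A + b)
m = -2399 (m = 2 - (18 - 1*(-31))**2 = 2 - (18 + 31)**2 = 2 - 1*49**2 = 2 - 1*2401 = 2 - 2401 = -2399)
m - (x(1 + 7*5, 222) + 80822) = -2399 - ((21 + (1 + 7*5) + 222) + 80822) = -2399 - ((21 + (1 + 35) + 222) + 80822) = -2399 - ((21 + 36 + 222) + 80822) = -2399 - (279 + 80822) = -2399 - 1*81101 = -2399 - 81101 = -83500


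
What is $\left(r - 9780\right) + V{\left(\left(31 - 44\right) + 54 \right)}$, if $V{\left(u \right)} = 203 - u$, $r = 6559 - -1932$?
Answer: $-1127$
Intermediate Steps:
$r = 8491$ ($r = 6559 + 1932 = 8491$)
$\left(r - 9780\right) + V{\left(\left(31 - 44\right) + 54 \right)} = \left(8491 - 9780\right) + \left(203 - \left(\left(31 - 44\right) + 54\right)\right) = \left(8491 - 9780\right) + \left(203 - \left(-13 + 54\right)\right) = -1289 + \left(203 - 41\right) = -1289 + 162 = -1127$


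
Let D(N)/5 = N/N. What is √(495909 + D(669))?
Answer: √495914 ≈ 704.21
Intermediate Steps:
D(N) = 5 (D(N) = 5*(N/N) = 5*1 = 5)
√(495909 + D(669)) = √(495909 + 5) = √495914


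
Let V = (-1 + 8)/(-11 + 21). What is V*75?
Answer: 105/2 ≈ 52.500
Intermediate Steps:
V = 7/10 ≈ 0.70000
V*75 = (7/10)*75 = 105/2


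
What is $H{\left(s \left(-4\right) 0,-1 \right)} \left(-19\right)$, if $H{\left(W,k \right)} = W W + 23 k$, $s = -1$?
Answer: $437$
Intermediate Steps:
$H{\left(W,k \right)} = W^{2} + 23 k$
$H{\left(s \left(-4\right) 0,-1 \right)} \left(-19\right) = \left(\left(\left(-1\right) \left(-4\right) 0\right)^{2} + 23 \left(-1\right)\right) \left(-19\right) = \left(\left(4 \cdot 0\right)^{2} - 23\right) \left(-19\right) = \left(0^{2} - 23\right) \left(-19\right) = \left(0 - 23\right) \left(-19\right) = \left(-23\right) \left(-19\right) = 437$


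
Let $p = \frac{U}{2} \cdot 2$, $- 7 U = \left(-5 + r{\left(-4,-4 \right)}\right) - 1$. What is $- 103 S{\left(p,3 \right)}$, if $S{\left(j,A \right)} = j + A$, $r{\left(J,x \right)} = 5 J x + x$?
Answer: $721$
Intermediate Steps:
$r{\left(J,x \right)} = x + 5 J x$ ($r{\left(J,x \right)} = 5 J x + x = x + 5 J x$)
$U = -10$ ($U = - \frac{\left(-5 - 4 \left(1 + 5 \left(-4\right)\right)\right) - 1}{7} = - \frac{\left(-5 - 4 \left(1 - 20\right)\right) - 1}{7} = - \frac{\left(-5 - -76\right) - 1}{7} = - \frac{\left(-5 + 76\right) - 1}{7} = - \frac{71 - 1}{7} = \left(- \frac{1}{7}\right) 70 = -10$)
$p = -10$ ($p = \frac{1}{2} \left(-10\right) 2 = \left(-5\right) 2 = -10$)
$S{\left(j,A \right)} = A + j$
$- 103 S{\left(p,3 \right)} = - 103 \left(3 - 10\right) = \left(-103\right) \left(-7\right) = 721$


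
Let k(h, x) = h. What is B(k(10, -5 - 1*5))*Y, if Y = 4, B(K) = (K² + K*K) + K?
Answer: 840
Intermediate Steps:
B(K) = K + 2*K² (B(K) = (K² + K²) + K = 2*K² + K = K + 2*K²)
B(k(10, -5 - 1*5))*Y = (10*(1 + 2*10))*4 = (10*(1 + 20))*4 = (10*21)*4 = 210*4 = 840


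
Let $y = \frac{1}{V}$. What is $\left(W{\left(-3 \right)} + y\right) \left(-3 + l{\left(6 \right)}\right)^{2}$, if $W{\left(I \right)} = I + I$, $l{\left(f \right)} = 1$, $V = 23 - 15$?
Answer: $- \frac{47}{2} \approx -23.5$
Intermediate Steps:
$V = 8$
$W{\left(I \right)} = 2 I$
$y = \frac{1}{8} \approx 0.125$
$\left(W{\left(-3 \right)} + y\right) \left(-3 + l{\left(6 \right)}\right)^{2} = \left(2 \left(-3\right) + \frac{1}{8}\right) \left(-3 + 1\right)^{2} = \left(-6 + \frac{1}{8}\right) \left(-2\right)^{2} = \left(- \frac{47}{8}\right) 4 = - \frac{47}{2}$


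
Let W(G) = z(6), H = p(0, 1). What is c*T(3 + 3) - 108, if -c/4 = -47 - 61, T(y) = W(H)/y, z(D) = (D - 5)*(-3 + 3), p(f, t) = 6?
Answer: -108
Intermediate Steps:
H = 6
z(D) = 0 (z(D) = (-5 + D)*0 = 0)
W(G) = 0
T(y) = 0 (T(y) = 0/y = 0)
c = 432 (c = -4*(-47 - 61) = -4*(-108) = 432)
c*T(3 + 3) - 108 = 432*0 - 108 = 0 - 108 = -108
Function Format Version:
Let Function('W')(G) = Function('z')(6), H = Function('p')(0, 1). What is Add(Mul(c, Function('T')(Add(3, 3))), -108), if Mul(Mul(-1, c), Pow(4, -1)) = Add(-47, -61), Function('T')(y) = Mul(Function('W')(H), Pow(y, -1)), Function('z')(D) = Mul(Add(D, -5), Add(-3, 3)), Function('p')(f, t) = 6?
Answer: -108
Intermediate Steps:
H = 6
Function('z')(D) = 0 (Function('z')(D) = Mul(Add(-5, D), 0) = 0)
Function('W')(G) = 0
Function('T')(y) = 0 (Function('T')(y) = Mul(0, Pow(y, -1)) = 0)
c = 432 (c = Mul(-4, Add(-47, -61)) = Mul(-4, -108) = 432)
Add(Mul(c, Function('T')(Add(3, 3))), -108) = Add(Mul(432, 0), -108) = Add(0, -108) = -108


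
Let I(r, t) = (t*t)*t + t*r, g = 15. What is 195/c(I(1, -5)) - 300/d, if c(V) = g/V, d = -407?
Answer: -687530/407 ≈ -1689.3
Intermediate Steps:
I(r, t) = t³ + r*t (I(r, t) = t²*t + r*t = t³ + r*t)
c(V) = 15/V
195/c(I(1, -5)) - 300/d = 195/((15/((-5*(1 + (-5)²))))) - 300/(-407) = 195/((15/((-5*(1 + 25))))) - 300*(-1/407) = 195/((15/((-5*26)))) + 300/407 = 195/((15/(-130))) + 300/407 = 195/((15*(-1/130))) + 300/407 = 195/(-3/26) + 300/407 = 195*(-26/3) + 300/407 = -1690 + 300/407 = -687530/407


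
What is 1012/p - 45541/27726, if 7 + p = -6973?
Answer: -86483723/48381870 ≈ -1.7875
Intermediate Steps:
p = -6980 (p = -7 - 6973 = -6980)
1012/p - 45541/27726 = 1012/(-6980) - 45541/27726 = 1012*(-1/6980) - 45541*1/27726 = -253/1745 - 45541/27726 = -86483723/48381870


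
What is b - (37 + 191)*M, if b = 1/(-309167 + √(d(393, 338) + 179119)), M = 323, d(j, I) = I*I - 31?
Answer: -7039183718688875/95583940557 - 2*√73333/95583940557 ≈ -73644.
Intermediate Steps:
d(j, I) = -31 + I² (d(j, I) = I² - 31 = -31 + I²)
b = 1/(-309167 + 2*√73333) (b = 1/(-309167 + √((-31 + 338²) + 179119)) = 1/(-309167 + √((-31 + 114244) + 179119)) = 1/(-309167 + √(114213 + 179119)) = 1/(-309167 + √293332) = 1/(-309167 + 2*√73333) ≈ -3.2402e-6)
b - (37 + 191)*M = (-309167/95583940557 - 2*√73333/95583940557) - (37 + 191)*323 = (-309167/95583940557 - 2*√73333/95583940557) - 228*323 = (-309167/95583940557 - 2*√73333/95583940557) - 1*73644 = (-309167/95583940557 - 2*√73333/95583940557) - 73644 = -7039183718688875/95583940557 - 2*√73333/95583940557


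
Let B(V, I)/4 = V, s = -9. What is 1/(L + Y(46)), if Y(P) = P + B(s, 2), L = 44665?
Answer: 1/44675 ≈ 2.2384e-5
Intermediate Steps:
B(V, I) = 4*V
Y(P) = -36 + P (Y(P) = P + 4*(-9) = P - 36 = -36 + P)
1/(L + Y(46)) = 1/(44665 + (-36 + 46)) = 1/(44665 + 10) = 1/44675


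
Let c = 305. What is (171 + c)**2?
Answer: 226576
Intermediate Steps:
(171 + c)**2 = (171 + 305)**2 = 476**2 = 226576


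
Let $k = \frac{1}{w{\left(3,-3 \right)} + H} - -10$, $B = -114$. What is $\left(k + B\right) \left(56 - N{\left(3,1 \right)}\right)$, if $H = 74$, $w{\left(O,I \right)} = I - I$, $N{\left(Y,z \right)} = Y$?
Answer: $- \frac{407835}{74} \approx -5511.3$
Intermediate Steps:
$w{\left(O,I \right)} = 0$
$k = \frac{741}{74}$ ($k = \frac{1}{0 + 74} - -10 = \frac{1}{74} + 10 = \frac{741}{74} \approx 10.014$)
$\left(k + B\right) \left(56 - N{\left(3,1 \right)}\right) = \left(\frac{741}{74} - 114\right) \left(56 - 3\right) = - \frac{7695 \left(56 - 3\right)}{74} = \left(- \frac{7695}{74}\right) 53 = - \frac{407835}{74}$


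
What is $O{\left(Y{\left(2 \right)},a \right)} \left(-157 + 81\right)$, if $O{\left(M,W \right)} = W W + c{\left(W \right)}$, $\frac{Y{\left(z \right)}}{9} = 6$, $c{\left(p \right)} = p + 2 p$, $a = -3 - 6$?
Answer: $-4104$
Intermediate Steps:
$a = -9$
$c{\left(p \right)} = 3 p$
$Y{\left(z \right)} = 54$ ($Y{\left(z \right)} = 9 \cdot 6 = 54$)
$O{\left(M,W \right)} = W^{2} + 3 W$ ($O{\left(M,W \right)} = W W + 3 W = W^{2} + 3 W$)
$O{\left(Y{\left(2 \right)},a \right)} \left(-157 + 81\right) = - 9 \left(3 - 9\right) \left(-157 + 81\right) = \left(-9\right) \left(-6\right) \left(-76\right) = 54 \left(-76\right) = -4104$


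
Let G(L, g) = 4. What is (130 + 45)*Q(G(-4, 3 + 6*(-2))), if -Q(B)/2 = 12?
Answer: -4200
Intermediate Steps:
Q(B) = -24 (Q(B) = -2*12 = -24)
(130 + 45)*Q(G(-4, 3 + 6*(-2))) = (130 + 45)*(-24) = 175*(-24) = -4200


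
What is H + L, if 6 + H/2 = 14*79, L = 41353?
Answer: 43553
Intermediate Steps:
H = 2200 (H = -12 + 2*(14*79) = -12 + 2*1106 = -12 + 2212 = 2200)
H + L = 2200 + 41353 = 43553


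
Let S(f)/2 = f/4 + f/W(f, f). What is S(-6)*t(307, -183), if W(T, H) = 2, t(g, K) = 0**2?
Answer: 0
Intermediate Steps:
t(g, K) = 0
S(f) = 3*f/2 (S(f) = 2*(f/4 + f/2) = 2*(3*f/4) = 3*f/2)
S(-6)*t(307, -183) = ((3/2)*(-6))*0 = -9*0 = 0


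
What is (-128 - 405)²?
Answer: 284089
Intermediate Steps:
(-128 - 405)² = (-533)² = 284089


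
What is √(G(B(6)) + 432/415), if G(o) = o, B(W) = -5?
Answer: I*√681845/415 ≈ 1.9897*I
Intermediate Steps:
√(G(B(6)) + 432/415) = √(-5 + 432/415) = √(-1643/415) = I*√681845/415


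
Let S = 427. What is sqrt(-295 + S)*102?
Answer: 204*sqrt(33) ≈ 1171.9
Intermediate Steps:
sqrt(-295 + S)*102 = sqrt(-295 + 427)*102 = sqrt(132)*102 = (2*sqrt(33))*102 = 204*sqrt(33)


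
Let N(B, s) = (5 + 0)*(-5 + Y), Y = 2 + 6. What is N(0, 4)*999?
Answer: 14985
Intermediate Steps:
Y = 8
N(B, s) = 15 (N(B, s) = (5 + 0)*(-5 + 8) = 5*3 = 15)
N(0, 4)*999 = 15*999 = 14985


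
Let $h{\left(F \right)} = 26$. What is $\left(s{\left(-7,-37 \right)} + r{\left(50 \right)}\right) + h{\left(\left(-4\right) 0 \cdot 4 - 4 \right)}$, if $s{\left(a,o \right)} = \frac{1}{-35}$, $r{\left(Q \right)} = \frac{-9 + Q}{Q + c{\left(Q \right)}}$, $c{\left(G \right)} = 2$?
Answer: $\frac{48703}{1820} \approx 26.76$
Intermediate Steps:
$r{\left(Q \right)} = \frac{-9 + Q}{2 + Q}$ ($r{\left(Q \right)} = \frac{-9 + Q}{Q + 2} = \frac{-9 + Q}{2 + Q}$)
$s{\left(a,o \right)} = - \frac{1}{35}$
$\left(s{\left(-7,-37 \right)} + r{\left(50 \right)}\right) + h{\left(\left(-4\right) 0 \cdot 4 - 4 \right)} = \left(- \frac{1}{35} + \frac{-9 + 50}{2 + 50}\right) + 26 = \left(- \frac{1}{35} + \frac{1}{52} \cdot 41\right) + 26 = \left(- \frac{1}{35} + \frac{41}{52}\right) + 26 = \frac{1383}{1820} + 26 = \frac{48703}{1820}$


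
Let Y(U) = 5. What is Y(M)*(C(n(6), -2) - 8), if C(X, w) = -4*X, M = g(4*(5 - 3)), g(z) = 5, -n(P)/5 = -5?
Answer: -540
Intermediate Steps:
n(P) = 25 (n(P) = -5*(-5) = 25)
M = 5
Y(M)*(C(n(6), -2) - 8) = 5*(-4*25 - 8) = 5*(-100 - 8) = 5*(-108) = -540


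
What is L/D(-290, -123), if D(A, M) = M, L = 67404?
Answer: -548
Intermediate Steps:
L/D(-290, -123) = 67404/(-123) = 67404*(-1/123) = -548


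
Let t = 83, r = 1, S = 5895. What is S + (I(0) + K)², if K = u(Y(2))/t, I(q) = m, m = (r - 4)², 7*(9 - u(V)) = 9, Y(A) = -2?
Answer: 2017832184/337561 ≈ 5977.7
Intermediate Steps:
u(V) = 54/7 (u(V) = 9 - ⅐*9 = 9 - 9/7 = 54/7)
m = 9 (m = (1 - 4)² = (-3)² = 9)
I(q) = 9
K = 54/581 (K = (54/7)/83 = (54/7)*(1/83) = 54/581 ≈ 0.092943)
S + (I(0) + K)² = 5895 + (9 + 54/581)² = 5895 + (5283/581)² = 5895 + 27910089/337561 = 2017832184/337561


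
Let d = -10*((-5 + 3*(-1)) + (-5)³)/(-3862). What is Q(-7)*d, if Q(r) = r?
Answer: 4655/1931 ≈ 2.4107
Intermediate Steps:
d = -665/1931 (d = -10*((-5 - 3) - 125)*(-1/3862) = -10*(-8 - 125)*(-1/3862) = -10*(-133)*(-1/3862) = 1330*(-1/3862) = -665/1931 ≈ -0.34438)
Q(-7)*d = -7*(-665/1931) = 4655/1931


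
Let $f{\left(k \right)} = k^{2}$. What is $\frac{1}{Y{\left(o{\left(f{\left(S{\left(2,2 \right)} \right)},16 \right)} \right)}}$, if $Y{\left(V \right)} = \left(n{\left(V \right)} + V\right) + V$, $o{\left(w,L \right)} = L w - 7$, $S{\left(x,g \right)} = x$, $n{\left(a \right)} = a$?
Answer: $\frac{1}{171} \approx 0.005848$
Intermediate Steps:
$o{\left(w,L \right)} = -7 + L w$
$Y{\left(V \right)} = 3 V$ ($Y{\left(V \right)} = \left(V + V\right) + V = 2 V + V = 3 V$)
$\frac{1}{Y{\left(o{\left(f{\left(S{\left(2,2 \right)} \right)},16 \right)} \right)}} = \frac{1}{3 \left(-7 + 16 \cdot 2^{2}\right)} = \frac{1}{3 \left(-7 + 16 \cdot 4\right)} = \frac{1}{3 \left(-7 + 64\right)} = \frac{1}{3 \cdot 57} = \frac{1}{171}$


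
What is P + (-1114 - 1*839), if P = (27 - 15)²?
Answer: -1809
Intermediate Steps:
P = 144 (P = 12² = 144)
P + (-1114 - 1*839) = 144 + (-1114 - 1*839) = 144 + (-1114 - 839) = 144 - 1953 = -1809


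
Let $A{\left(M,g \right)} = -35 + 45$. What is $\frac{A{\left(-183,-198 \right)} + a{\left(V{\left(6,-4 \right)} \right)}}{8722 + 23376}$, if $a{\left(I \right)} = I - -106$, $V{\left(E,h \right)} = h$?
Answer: $\frac{56}{16049} \approx 0.0034893$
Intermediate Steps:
$A{\left(M,g \right)} = 10$
$a{\left(I \right)} = 106 + I$ ($a{\left(I \right)} = I + 106 = 106 + I$)
$\frac{A{\left(-183,-198 \right)} + a{\left(V{\left(6,-4 \right)} \right)}}{8722 + 23376} = \frac{10 + \left(106 - 4\right)}{8722 + 23376} = \frac{10 + 102}{32098} = 112 \cdot \frac{1}{32098} = \frac{56}{16049}$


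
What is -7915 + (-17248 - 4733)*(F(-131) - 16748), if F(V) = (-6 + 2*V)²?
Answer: -1210633471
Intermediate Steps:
-7915 + (-17248 - 4733)*(F(-131) - 16748) = -7915 + (-17248 - 4733)*(4*(-3 - 131)² - 16748) = -7915 - 21981*(4*(-134)² - 16748) = -7915 - 21981*(4*17956 - 16748) = -7915 - 21981*(71824 - 16748) = -7915 - 21981*55076 = -7915 - 1210625556 = -1210633471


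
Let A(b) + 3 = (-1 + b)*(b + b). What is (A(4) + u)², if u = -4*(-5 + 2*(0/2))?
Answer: 1681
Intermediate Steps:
A(b) = -3 + 2*b*(-1 + b) (A(b) = -3 + (-1 + b)*(b + b) = -3 + (-1 + b)*(2*b) = -3 + 2*b*(-1 + b))
u = 20 (u = -4*(-5 + 2*(0*(½))) = -4*(-5 + 2*0) = -4*(-5 + 0) = -4*(-5) = 20)
(A(4) + u)² = ((-3 - 2*4 + 2*4²) + 20)² = ((-3 - 8 + 2*16) + 20)² = ((-3 - 8 + 32) + 20)² = (21 + 20)² = 41² = 1681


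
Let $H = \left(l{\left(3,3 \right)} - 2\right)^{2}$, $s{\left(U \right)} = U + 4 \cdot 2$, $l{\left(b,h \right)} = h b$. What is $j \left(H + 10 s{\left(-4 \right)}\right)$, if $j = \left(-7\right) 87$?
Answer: $-54201$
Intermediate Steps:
$j = -609$
$l{\left(b,h \right)} = b h$
$s{\left(U \right)} = 8 + U$ ($s{\left(U \right)} = U + 8 = 8 + U$)
$H = 49$ ($H = \left(3 \cdot 3 - 2\right)^{2} = \left(9 - 2\right)^{2} = 7^{2} = 49$)
$j \left(H + 10 s{\left(-4 \right)}\right) = - 609 \left(49 + 10 \left(8 - 4\right)\right) = - 609 \left(49 + 10 \cdot 4\right) = - 609 \left(49 + 40\right) = \left(-609\right) 89 = -54201$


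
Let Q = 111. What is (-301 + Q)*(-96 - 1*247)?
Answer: 65170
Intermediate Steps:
(-301 + Q)*(-96 - 1*247) = (-301 + 111)*(-96 - 1*247) = -190*(-96 - 247) = -190*(-343) = 65170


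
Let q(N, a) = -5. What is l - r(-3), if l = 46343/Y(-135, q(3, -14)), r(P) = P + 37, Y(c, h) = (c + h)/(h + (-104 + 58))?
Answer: 2358733/140 ≈ 16848.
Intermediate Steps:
Y(c, h) = (c + h)/(-46 + h) (Y(c, h) = (c + h)/(h - 46) = (c + h)/(-46 + h))
r(P) = 37 + P
l = 2363493/140 (l = 46343/(((-135 - 5)/(-46 - 5))) = 46343/((-140/(-51))) = 46343/((-1/51*(-140))) = 46343/(140/51) = 46343*(51/140) = 2363493/140 ≈ 16882.)
l - r(-3) = 2363493/140 - (37 - 3) = 2363493/140 - 1*34 = 2363493/140 - 34 = 2358733/140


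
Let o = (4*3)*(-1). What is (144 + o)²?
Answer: 17424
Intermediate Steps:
o = -12 (o = 12*(-1) = -12)
(144 + o)² = (144 - 12)² = 132² = 17424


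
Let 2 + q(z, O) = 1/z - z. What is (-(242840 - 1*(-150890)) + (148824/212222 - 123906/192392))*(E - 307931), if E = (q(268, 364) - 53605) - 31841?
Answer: 423991939874507614391845/2735597606608 ≈ 1.5499e+11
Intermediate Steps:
q(z, O) = -2 + 1/z - z (q(z, O) = -2 + (1/z - z) = -2 + 1/z - z)
E = -22971887/268 (E = ((-2 + 1/268 - 1*268) - 53605) - 31841 = ((-2 + 1/268 - 268) - 53605) - 31841 = (-72359/268 - 53605) - 31841 = -14438499/268 - 31841 = -22971887/268 ≈ -85716.)
(-(242840 - 1*(-150890)) + (148824/212222 - 123906/192392))*(E - 307931) = (-(242840 - 1*(-150890)) + (148824/212222 - 123906/192392))*(-22971887/268 - 307931) = (-(242840 + 150890) + (148824*(1/212222) - 123906*1/192392))*(-105497395/268) = (-1*393730 + (74412/106111 - 61953/96196))*(-105497395/268) = (-393730 + 584241969/10207453756)*(-105497395/268) = -4018980183107911/10207453756*(-105497395/268) = 423991939874507614391845/2735597606608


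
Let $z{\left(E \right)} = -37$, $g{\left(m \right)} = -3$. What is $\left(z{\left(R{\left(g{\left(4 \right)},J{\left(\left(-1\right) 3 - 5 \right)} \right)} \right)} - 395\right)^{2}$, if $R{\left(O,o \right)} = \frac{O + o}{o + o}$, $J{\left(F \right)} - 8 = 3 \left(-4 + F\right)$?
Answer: $186624$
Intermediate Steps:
$J{\left(F \right)} = -4 + 3 F$ ($J{\left(F \right)} = 8 + 3 \left(-4 + F\right) = 8 + \left(-12 + 3 F\right) = -4 + 3 F$)
$R{\left(O,o \right)} = \frac{O + o}{2 o}$
$\left(z{\left(R{\left(g{\left(4 \right)},J{\left(\left(-1\right) 3 - 5 \right)} \right)} \right)} - 395\right)^{2} = \left(-37 - 395\right)^{2} = \left(-432\right)^{2} = 186624$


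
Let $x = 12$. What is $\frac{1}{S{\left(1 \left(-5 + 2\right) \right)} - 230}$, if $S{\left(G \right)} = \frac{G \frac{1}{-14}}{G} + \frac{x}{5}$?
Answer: $- \frac{70}{15937} \approx -0.0043923$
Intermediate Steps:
$S{\left(G \right)} = \frac{163}{70}$ ($S{\left(G \right)} = \frac{G \frac{1}{-14}}{G} + \frac{12}{5} = \frac{G \left(- \frac{1}{14}\right)}{G} + 12 \cdot \frac{1}{5} = \frac{\left(- \frac{1}{14}\right) G}{G} + \frac{12}{5} = - \frac{1}{14} + \frac{12}{5} = \frac{163}{70}$)
$\frac{1}{S{\left(1 \left(-5 + 2\right) \right)} - 230} = \frac{1}{\frac{163}{70} - 230} = \frac{1}{- \frac{15937}{70}} = - \frac{70}{15937}$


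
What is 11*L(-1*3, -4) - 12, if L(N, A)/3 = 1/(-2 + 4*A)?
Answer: -83/6 ≈ -13.833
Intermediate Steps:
L(N, A) = 3/(-2 + 4*A)
11*L(-1*3, -4) - 12 = 11*(3/(2*(-1 + 2*(-4)))) - 12 = 11*(3/(2*(-1 - 8))) - 12 = 11*((3/2)/(-9)) - 12 = 11*((3/2)*(-⅑)) - 12 = 11*(-⅙) - 12 = -11/6 - 12 = -83/6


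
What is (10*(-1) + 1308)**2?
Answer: 1684804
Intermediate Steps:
(10*(-1) + 1308)**2 = (-10 + 1308)**2 = 1298**2 = 1684804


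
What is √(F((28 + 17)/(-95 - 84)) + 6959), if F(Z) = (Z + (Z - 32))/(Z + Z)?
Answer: 4*√98770/15 ≈ 83.807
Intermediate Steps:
F(Z) = (-32 + 2*Z)/(2*Z) (F(Z) = (Z + (-32 + Z))/((2*Z)) = (-32 + 2*Z)*(1/(2*Z)) = (-32 + 2*Z)/(2*Z))
√(F((28 + 17)/(-95 - 84)) + 6959) = √((-16 + (28 + 17)/(-95 - 84))/(((28 + 17)/(-95 - 84))) + 6959) = √((-16 + 45/(-179))/((45/(-179))) + 6959) = √((-16 + 45*(-1/179))/((45*(-1/179))) + 6959) = √((-16 - 45/179)/(-45/179) + 6959) = √(-179/45*(-2909/179) + 6959) = √(2909/45 + 6959) = √(316064/45) = 4*√98770/15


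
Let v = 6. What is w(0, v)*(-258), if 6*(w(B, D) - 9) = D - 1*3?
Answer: -2451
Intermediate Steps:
w(B, D) = 17/2 + D/6 (w(B, D) = 9 + (D - 1*3)/6 = 9 + (D - 3)/6 = 9 + (-3 + D)/6 = 9 + (-½ + D/6) = 17/2 + D/6)
w(0, v)*(-258) = (17/2 + (⅙)*6)*(-258) = (17/2 + 1)*(-258) = (19/2)*(-258) = -2451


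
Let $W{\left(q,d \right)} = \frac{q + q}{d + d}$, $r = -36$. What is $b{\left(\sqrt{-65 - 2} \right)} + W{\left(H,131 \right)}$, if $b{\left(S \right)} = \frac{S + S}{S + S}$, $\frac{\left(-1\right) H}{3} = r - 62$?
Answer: $\frac{425}{131} \approx 3.2443$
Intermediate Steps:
$H = 294$ ($H = - 3 \left(-36 - 62\right) = \left(-3\right) \left(-98\right) = 294$)
$b{\left(S \right)} = 1$ ($b{\left(S \right)} = \frac{2 S}{2 S} = 2 S \frac{1}{2 S} = 1$)
$W{\left(q,d \right)} = \frac{q}{d}$ ($W{\left(q,d \right)} = \frac{2 q}{2 d} = 2 q \frac{1}{2 d} = \frac{q}{d}$)
$b{\left(\sqrt{-65 - 2} \right)} + W{\left(H,131 \right)} = 1 + \frac{294}{131} = \frac{425}{131}$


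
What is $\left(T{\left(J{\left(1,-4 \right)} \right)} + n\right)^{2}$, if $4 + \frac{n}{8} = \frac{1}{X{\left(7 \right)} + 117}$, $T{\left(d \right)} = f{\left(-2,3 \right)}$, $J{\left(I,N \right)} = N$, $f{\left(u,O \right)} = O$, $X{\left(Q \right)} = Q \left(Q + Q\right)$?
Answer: $\frac{38775529}{46225} \approx 838.84$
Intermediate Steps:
$X{\left(Q \right)} = 2 Q^{2}$ ($X{\left(Q \right)} = Q 2 Q = 2 Q^{2}$)
$T{\left(d \right)} = 3$
$n = - \frac{6872}{215}$ ($n = -32 + \frac{8}{2 \cdot 7^{2} + 117} = -32 + \frac{8}{2 \cdot 49 + 117} = -32 + \frac{8}{98 + 117} = -32 + \frac{8}{215} = - \frac{6872}{215} \approx -31.963$)
$\left(T{\left(J{\left(1,-4 \right)} \right)} + n\right)^{2} = \left(3 - \frac{6872}{215}\right)^{2} = \left(- \frac{6227}{215}\right)^{2} = \frac{38775529}{46225}$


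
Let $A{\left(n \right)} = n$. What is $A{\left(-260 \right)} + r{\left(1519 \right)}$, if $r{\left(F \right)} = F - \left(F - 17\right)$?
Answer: $-243$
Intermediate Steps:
$r{\left(F \right)} = 17$ ($r{\left(F \right)} = F - \left(F - 17\right) = F - \left(-17 + F\right) = 17$)
$A{\left(-260 \right)} + r{\left(1519 \right)} = -260 + 17 = -243$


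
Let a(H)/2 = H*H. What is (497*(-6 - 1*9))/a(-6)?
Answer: -2485/24 ≈ -103.54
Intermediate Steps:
a(H) = 2*H**2 (a(H) = 2*(H*H) = 2*H**2)
(497*(-6 - 1*9))/a(-6) = (497*(-6 - 1*9))/((2*(-6)**2)) = (497*(-6 - 9))/((2*36)) = (497*(-15))/72 = -7455*1/72 = -2485/24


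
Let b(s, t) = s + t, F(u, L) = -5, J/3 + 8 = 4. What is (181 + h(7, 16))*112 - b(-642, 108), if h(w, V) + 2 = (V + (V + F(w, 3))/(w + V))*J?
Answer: -35990/23 ≈ -1564.8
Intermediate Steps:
J = -12 (J = -24 + 3*4 = -24 + 12 = -12)
h(w, V) = -2 - 12*V - 12*(-5 + V)/(V + w) (h(w, V) = -2 + (V + (V - 5)/(w + V))*(-12) = -2 + (V + (-5 + V)/(V + w))*(-12) = -2 + (-12*V - 12*(-5 + V)/(V + w)) = -2 - 12*V - 12*(-5 + V)/(V + w))
(181 + h(7, 16))*112 - b(-642, 108) = (181 + 2*(30 - 1*7 - 7*16 - 6*16**2 - 6*16*7)/(16 + 7))*112 - (-642 + 108) = (181 + 2*(30 - 7 - 112 - 6*256 - 672)/23)*112 - 1*(-534) = (181 + 2*(1/23)*(30 - 7 - 112 - 1536 - 672))*112 + 534 = (181 + 2*(1/23)*(-2297))*112 + 534 = (181 - 4594/23)*112 + 534 = -431/23*112 + 534 = -48272/23 + 534 = -35990/23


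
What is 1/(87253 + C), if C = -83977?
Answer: 1/3276 ≈ 0.00030525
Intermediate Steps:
1/(87253 + C) = 1/(87253 - 83977) = 1/3276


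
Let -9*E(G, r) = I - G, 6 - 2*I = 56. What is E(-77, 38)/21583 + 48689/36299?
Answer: 9455804635/7050971853 ≈ 1.3411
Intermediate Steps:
I = -25 (I = 3 - ½*56 = 3 - 28 = -25)
E(G, r) = 25/9 + G/9 (E(G, r) = -(-25 - G)/9 = 25/9 + G/9)
E(-77, 38)/21583 + 48689/36299 = (25/9 + (⅑)*(-77))/21583 + 48689/36299 = (25/9 - 77/9)*(1/21583) + 48689*(1/36299) = -52/9*1/21583 + 48689/36299 = -52/194247 + 48689/36299 = 9455804635/7050971853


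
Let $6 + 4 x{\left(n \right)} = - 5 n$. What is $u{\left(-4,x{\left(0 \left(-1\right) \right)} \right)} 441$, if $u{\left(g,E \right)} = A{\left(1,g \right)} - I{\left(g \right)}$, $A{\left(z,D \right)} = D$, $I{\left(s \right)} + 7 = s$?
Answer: $3087$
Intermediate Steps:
$I{\left(s \right)} = -7 + s$
$x{\left(n \right)} = - \frac{3}{2} - \frac{5 n}{4}$ ($x{\left(n \right)} = - \frac{3}{2} + \frac{\left(-5\right) n}{4} = - \frac{3}{2} - \frac{5 n}{4}$)
$u{\left(g,E \right)} = 7$ ($u{\left(g,E \right)} = g - \left(-7 + g\right) = 7$)
$u{\left(-4,x{\left(0 \left(-1\right) \right)} \right)} 441 = 7 \cdot 441 = 3087$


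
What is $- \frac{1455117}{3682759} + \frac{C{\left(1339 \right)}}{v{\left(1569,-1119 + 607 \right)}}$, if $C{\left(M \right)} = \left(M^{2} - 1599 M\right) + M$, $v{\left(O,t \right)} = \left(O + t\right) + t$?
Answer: $- \frac{1277977542724}{2007103655} \approx -636.73$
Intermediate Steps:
$v{\left(O,t \right)} = O + 2 t$
$C{\left(M \right)} = M^{2} - 1598 M$
$- \frac{1455117}{3682759} + \frac{C{\left(1339 \right)}}{v{\left(1569,-1119 + 607 \right)}} = - \frac{1455117}{3682759} + \frac{1339 \left(-1598 + 1339\right)}{1569 + 2 \left(-1119 + 607\right)} = \left(-1455117\right) \frac{1}{3682759} + \frac{1339 \left(-259\right)}{1569 + 2 \left(-512\right)} = - \frac{1455117}{3682759} - \frac{346801}{1569 - 1024} = - \frac{1455117}{3682759} - \frac{346801}{545} = - \frac{1277977542724}{2007103655}$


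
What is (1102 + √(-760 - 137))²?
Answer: (1102 + I*√897)² ≈ 1.2135e+6 + 66010.0*I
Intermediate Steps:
(1102 + √(-760 - 137))² = (1102 + √(-897))² = (1102 + I*√897)²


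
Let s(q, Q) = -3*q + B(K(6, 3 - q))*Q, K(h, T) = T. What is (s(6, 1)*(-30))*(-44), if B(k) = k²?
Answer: -11880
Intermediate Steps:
s(q, Q) = -3*q + Q*(3 - q)² (s(q, Q) = -3*q + (3 - q)²*Q = -3*q + Q*(3 - q)²)
(s(6, 1)*(-30))*(-44) = ((-3*6 + 1*(-3 + 6)²)*(-30))*(-44) = ((-18 + 1*3²)*(-30))*(-44) = ((-18 + 1*9)*(-30))*(-44) = ((-18 + 9)*(-30))*(-44) = -9*(-30)*(-44) = 270*(-44) = -11880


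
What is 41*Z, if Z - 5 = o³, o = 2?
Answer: 533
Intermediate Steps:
Z = 13 (Z = 5 + 2³ = 5 + 8 = 13)
41*Z = 41*13 = 533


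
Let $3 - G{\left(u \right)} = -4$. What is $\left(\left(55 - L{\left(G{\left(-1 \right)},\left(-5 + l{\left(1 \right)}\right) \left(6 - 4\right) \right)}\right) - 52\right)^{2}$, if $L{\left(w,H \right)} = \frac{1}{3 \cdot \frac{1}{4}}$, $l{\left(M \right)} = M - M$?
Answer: $\frac{25}{9} \approx 2.7778$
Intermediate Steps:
$l{\left(M \right)} = 0$
$G{\left(u \right)} = 7$ ($G{\left(u \right)} = 3 - -4 = 3 + 4 = 7$)
$L{\left(w,H \right)} = \frac{4}{3}$ ($L{\left(w,H \right)} = \frac{1}{3 \cdot \frac{1}{4}} = \frac{1}{\frac{3}{4}} = \frac{4}{3}$)
$\left(\left(55 - L{\left(G{\left(-1 \right)},\left(-5 + l{\left(1 \right)}\right) \left(6 - 4\right) \right)}\right) - 52\right)^{2} = \left(\left(55 - \frac{4}{3}\right) - 52\right)^{2} = \left(\frac{161}{3} - 52\right)^{2} = \left(\frac{5}{3}\right)^{2} = \frac{25}{9}$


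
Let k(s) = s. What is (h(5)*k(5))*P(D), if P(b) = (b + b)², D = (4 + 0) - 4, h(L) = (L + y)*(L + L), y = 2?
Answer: 0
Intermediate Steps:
h(L) = 2*L*(2 + L) (h(L) = (L + 2)*(L + L) = (2 + L)*(2*L) = 2*L*(2 + L))
D = 0 (D = 4 - 4 = 0)
P(b) = 4*b² (P(b) = (2*b)² = 4*b²)
(h(5)*k(5))*P(D) = ((2*5*(2 + 5))*5)*(4*0²) = ((2*5*7)*5)*(4*0) = (70*5)*0 = 350*0 = 0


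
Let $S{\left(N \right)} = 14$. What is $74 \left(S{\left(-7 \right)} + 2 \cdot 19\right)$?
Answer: $3848$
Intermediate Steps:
$74 \left(S{\left(-7 \right)} + 2 \cdot 19\right) = 74 \left(14 + 2 \cdot 19\right) = 74 \left(14 + 38\right) = 74 \cdot 52 = 3848$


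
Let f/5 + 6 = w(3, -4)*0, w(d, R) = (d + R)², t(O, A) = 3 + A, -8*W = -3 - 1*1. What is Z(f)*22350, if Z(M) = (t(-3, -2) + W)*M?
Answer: -1005750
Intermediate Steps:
W = ½ (W = -(-3 - 1*1)/8 = -(-3 - 1)/8 = -⅛*(-4) = ½ ≈ 0.50000)
w(d, R) = (R + d)²
f = -30 (f = -30 + 5*((-4 + 3)²*0) = -30 + 5*((-1)²*0) = -30 + 5*(1*0) = -30 + 5*0 = -30 + 0 = -30)
Z(M) = 3*M/2 (Z(M) = ((3 - 2) + ½)*M = (1 + ½)*M = 3*M/2)
Z(f)*22350 = ((3/2)*(-30))*22350 = -45*22350 = -1005750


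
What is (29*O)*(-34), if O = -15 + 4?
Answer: 10846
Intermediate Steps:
O = -11
(29*O)*(-34) = (29*(-11))*(-34) = -319*(-34) = 10846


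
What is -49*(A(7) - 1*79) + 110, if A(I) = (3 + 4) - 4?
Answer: 3834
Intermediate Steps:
A(I) = 3 (A(I) = 7 - 4 = 3)
-49*(A(7) - 1*79) + 110 = -49*(3 - 1*79) + 110 = -49*(3 - 79) + 110 = -49*(-76) + 110 = 3724 + 110 = 3834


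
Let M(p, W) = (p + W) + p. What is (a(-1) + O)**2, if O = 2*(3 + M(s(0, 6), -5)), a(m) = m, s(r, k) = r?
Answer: 25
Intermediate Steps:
M(p, W) = W + 2*p (M(p, W) = (W + p) + p = W + 2*p)
O = -4 (O = 2*(3 + (-5 + 2*0)) = 2*(3 + (-5 + 0)) = 2*(3 - 5) = 2*(-2) = -4)
(a(-1) + O)**2 = (-1 - 4)**2 = (-5)**2 = 25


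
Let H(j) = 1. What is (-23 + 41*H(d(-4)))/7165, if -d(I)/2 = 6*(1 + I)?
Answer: 18/7165 ≈ 0.0025122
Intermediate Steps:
d(I) = -12 - 12*I (d(I) = -12*(1 + I) = -2*(6 + 6*I) = -12 - 12*I)
(-23 + 41*H(d(-4)))/7165 = (-23 + 41*1)/7165 = (-23 + 41)*(1/7165) = 18*(1/7165) = 18/7165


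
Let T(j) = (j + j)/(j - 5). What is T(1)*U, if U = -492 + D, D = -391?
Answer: 883/2 ≈ 441.50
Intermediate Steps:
U = -883 (U = -492 - 391 = -883)
T(j) = 2*j/(-5 + j) (T(j) = (2*j)/(-5 + j) = 2*j/(-5 + j))
T(1)*U = (2*1/(-5 + 1))*(-883) = (2*1/(-4))*(-883) = (2*1*(-1/4))*(-883) = -1/2*(-883) = 883/2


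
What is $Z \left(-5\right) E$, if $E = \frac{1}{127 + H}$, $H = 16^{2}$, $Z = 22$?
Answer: $- \frac{110}{383} \approx -0.28721$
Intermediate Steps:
$H = 256$
$E = \frac{1}{383}$ ($E = \frac{1}{127 + 256} = \frac{1}{383} \approx 0.002611$)
$Z \left(-5\right) E = 22 \left(-5\right) \frac{1}{383} = \left(-110\right) \frac{1}{383} = - \frac{110}{383}$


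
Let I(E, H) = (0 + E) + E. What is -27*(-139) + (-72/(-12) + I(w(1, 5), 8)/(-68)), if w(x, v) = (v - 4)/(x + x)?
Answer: 255611/68 ≈ 3759.0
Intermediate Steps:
w(x, v) = (-4 + v)/(2*x) (w(x, v) = (-4 + v)/((2*x)) = (-4 + v)*(1/(2*x)) = (-4 + v)/(2*x))
I(E, H) = 2*E (I(E, H) = E + E = 2*E)
-27*(-139) + (-72/(-12) + I(w(1, 5), 8)/(-68)) = -27*(-139) + (-72/(-12) + (2*((½)*(-4 + 5)/1))/(-68)) = 3753 + (-72*(-1/12) + (2*((½)*1*1))*(-1/68)) = 3753 + (6 + (2*(½))*(-1/68)) = 3753 + (6 + 1*(-1/68)) = 3753 + (6 - 1/68) = 3753 + 407/68 = 255611/68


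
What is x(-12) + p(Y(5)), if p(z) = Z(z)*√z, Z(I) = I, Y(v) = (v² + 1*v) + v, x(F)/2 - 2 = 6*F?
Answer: -140 + 35*√35 ≈ 67.063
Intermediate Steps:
x(F) = 4 + 12*F (x(F) = 4 + 2*(6*F) = 4 + 12*F)
Y(v) = v² + 2*v (Y(v) = (v² + v) + v = (v + v²) + v = v² + 2*v)
p(z) = z^(3/2) (p(z) = z*√z = z^(3/2))
x(-12) + p(Y(5)) = (4 + 12*(-12)) + (5*(2 + 5))^(3/2) = (4 - 144) + (5*7)^(3/2) = -140 + 35^(3/2) = -140 + 35*√35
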